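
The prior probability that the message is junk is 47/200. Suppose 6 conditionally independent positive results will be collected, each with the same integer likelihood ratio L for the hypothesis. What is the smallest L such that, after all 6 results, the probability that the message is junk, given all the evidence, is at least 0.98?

Prior odds = 0.235/0.765 = 47/153.
Target odds = 0.98/0.02 = 49.
Need L⁶ ≥ 49 ÷ (47/153) = 7497/47.
2⁶ = 64 < 7497/47 ≤ 729 = 3⁶, so L = 3.

3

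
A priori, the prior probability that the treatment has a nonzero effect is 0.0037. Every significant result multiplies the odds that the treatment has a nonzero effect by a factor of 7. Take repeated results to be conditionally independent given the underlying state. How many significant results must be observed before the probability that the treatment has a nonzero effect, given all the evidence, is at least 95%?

5

Prior odds: 0.0037 ÷ 0.9963 = 37/9963.
Likelihood ratio per significant result = 7.
Target posterior odds = 0.95/0.05 = 19.
Need (37/9963) × 7ⁿ ≥ 19, i.e. 7ⁿ ≥ 189297/37.
7⁴ = 2401 falls short of 189297/37 but 7⁵ = 16807 reaches it, so n = 5.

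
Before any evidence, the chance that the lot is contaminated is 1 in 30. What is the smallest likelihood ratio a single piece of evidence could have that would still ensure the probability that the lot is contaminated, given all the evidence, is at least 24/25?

696

Prior odds = (1/30)/(29/30) = 1/29.
Target odds = 0.96/0.04 = 24.
Required Bayes factor = 24 ÷ (1/29) = 696.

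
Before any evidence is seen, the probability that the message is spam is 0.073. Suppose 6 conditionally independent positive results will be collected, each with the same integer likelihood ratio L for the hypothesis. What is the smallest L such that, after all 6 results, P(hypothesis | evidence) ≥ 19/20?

Prior odds = 0.073/0.927 = 73/927.
Target odds = 0.95/0.05 = 19.
Need L⁶ ≥ 19 ÷ (73/927) = 17613/73.
2⁶ = 64 < 17613/73 ≤ 729 = 3⁶, so L = 3.

3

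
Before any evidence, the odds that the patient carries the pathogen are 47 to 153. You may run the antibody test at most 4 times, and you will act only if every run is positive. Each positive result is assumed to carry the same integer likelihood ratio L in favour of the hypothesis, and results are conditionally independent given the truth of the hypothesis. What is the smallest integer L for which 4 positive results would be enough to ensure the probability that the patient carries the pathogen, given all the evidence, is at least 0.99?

5

Prior odds = 47/153.
Target odds = 0.99/0.01 = 99.
Need L⁴ ≥ 99 ÷ (47/153) = 15147/47.
4⁴ = 256 < 15147/47 ≤ 625 = 5⁴, so L = 5.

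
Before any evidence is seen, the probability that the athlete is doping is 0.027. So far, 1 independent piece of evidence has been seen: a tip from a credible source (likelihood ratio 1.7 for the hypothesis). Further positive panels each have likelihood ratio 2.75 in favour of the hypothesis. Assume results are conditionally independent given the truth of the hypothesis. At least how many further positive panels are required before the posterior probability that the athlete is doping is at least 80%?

Prior odds = 0.027/0.973 = 27/973.
Bayes factor of the evidence already in hand = 1.7.
Odds after that evidence = (27/973) × 1.7 = 459/9730.
Target odds = 0.8/0.2 = 4.
Need 2.75ⁿ ≥ 4 ÷ (459/9730) = 38920/459.
2.75⁴ = 57.19140625 falls short of 38920/459 but 2.75⁵ = 161051/1024 reaches it, so n = 5.

5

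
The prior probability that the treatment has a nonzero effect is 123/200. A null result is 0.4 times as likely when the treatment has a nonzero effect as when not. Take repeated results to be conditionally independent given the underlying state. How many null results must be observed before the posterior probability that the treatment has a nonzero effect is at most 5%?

4

Prior odds: 0.615 ÷ 0.385 = 123/77.
Likelihood ratio per null result = 0.4.
Target odds: 0.05 ÷ 0.95 = 1/19.
Need (123/77) × 0.4ⁿ ≤ 1/19, i.e. 0.4ⁿ ≤ 77/2337.
0.4³ = 0.064 is still above 77/2337 but 0.4⁴ = 0.0256 is at or below it, so n = 4.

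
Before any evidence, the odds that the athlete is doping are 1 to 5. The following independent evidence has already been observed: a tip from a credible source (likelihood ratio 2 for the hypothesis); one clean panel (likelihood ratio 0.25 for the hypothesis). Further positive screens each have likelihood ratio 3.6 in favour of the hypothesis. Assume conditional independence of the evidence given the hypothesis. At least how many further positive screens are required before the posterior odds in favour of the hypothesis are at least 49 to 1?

5

Prior odds = 0.2.
Combined Bayes factor of the evidence already in hand = 2 × 0.25 = 0.5.
Odds after that evidence = 0.2 × 0.5 = 0.1.
Target odds = 49.
Need 3.6ⁿ ≥ 49 ÷ 0.1 = 490.
3.6⁴ = 167.9616 falls short of 490 but 3.6⁵ = 604.66176 reaches it, so n = 5.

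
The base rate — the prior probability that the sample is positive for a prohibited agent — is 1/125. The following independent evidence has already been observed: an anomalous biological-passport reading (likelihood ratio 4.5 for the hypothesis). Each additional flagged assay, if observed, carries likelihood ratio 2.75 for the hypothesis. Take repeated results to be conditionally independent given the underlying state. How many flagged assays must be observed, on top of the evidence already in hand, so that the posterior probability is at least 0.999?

11

Prior odds = 0.008/0.992 = 1/124.
Bayes factor of the evidence already in hand = 4.5.
Odds after that evidence = (1/124) × 4.5 = 9/248.
Target odds = 0.999/0.001 = 999.
Need 2.75ⁿ ≥ 999 ÷ (9/248) = 27528.
2.75¹⁰ ≈24735.9 falls short of 27528 but 2.75¹¹ ≈68023.6 reaches it, so n = 11.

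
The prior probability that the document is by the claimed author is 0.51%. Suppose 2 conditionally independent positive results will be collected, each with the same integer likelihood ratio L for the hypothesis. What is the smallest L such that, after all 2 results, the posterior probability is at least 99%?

Prior odds = 0.0051/0.9949 = 51/9949.
Target odds = 0.99/0.01 = 99.
Need L² ≥ 99 ÷ (51/9949) = 328317/17.
138² = 19044 < 328317/17 ≤ 19321 = 139², so L = 139.

139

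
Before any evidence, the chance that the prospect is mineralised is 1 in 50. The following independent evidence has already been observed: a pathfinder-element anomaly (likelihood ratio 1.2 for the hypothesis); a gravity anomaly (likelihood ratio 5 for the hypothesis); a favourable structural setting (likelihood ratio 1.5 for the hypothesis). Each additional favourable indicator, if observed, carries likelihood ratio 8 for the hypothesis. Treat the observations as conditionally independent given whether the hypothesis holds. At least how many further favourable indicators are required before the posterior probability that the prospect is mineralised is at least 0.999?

Prior odds = 0.02/0.98 = 1/49.
Combined Bayes factor of the evidence already in hand = 1.2 × 5 × 1.5 = 9.
Odds after that evidence = (1/49) × 9 = 9/49.
Target odds = 0.999/0.001 = 999.
Need 8ⁿ ≥ 999 ÷ (9/49) = 5439.
8⁴ = 4096 falls short of 5439 but 8⁵ = 32768 reaches it, so n = 5.

5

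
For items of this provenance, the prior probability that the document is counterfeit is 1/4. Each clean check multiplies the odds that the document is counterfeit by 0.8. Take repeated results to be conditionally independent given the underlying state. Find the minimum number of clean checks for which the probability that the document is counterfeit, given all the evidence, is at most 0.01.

16

Prior odds = 0.25/0.75 = 1/3.
Likelihood ratio per clean check = 0.8.
Target posterior odds = 0.01/0.99 = 1/99.
Need (1/3) × 0.8ⁿ ≤ 1/99, i.e. 0.8ⁿ ≤ 1/33.
0.8¹⁵ ≈0.0351844 is still above 1/33 but 0.8¹⁶ ≈0.0281475 is at or below it, so n = 16.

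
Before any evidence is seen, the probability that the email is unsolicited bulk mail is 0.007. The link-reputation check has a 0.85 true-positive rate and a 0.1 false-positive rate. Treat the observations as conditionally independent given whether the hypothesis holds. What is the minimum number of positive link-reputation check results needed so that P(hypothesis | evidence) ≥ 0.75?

3

Prior odds = 0.007/0.993 = 7/993.
Likelihood ratio of a positive result = 0.85/0.1 = 8.5.
Target posterior odds = 0.75/0.25 = 3.
Need (7/993) × 8.5ⁿ ≥ 3, i.e. 8.5ⁿ ≥ 2979/7.
8.5² = 72.25 falls short of 2979/7 but 8.5³ = 614.125 reaches it, so n = 3.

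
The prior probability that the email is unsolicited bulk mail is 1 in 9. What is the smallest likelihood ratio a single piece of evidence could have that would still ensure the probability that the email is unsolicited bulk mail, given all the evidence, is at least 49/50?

392

Prior odds = (1/9)/(8/9) = 0.125.
Target odds = 0.98/0.02 = 49.
Required Bayes factor = 49 ÷ 0.125 = 392.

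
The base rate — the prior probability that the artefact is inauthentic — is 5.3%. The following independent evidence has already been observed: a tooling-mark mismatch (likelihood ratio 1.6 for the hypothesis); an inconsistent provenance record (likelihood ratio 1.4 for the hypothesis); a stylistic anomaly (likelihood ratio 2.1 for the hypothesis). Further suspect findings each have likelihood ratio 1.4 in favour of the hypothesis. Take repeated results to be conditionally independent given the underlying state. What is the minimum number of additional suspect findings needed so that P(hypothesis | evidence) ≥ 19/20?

13

Prior odds = 0.053/0.947 = 53/947.
Combined Bayes factor of the evidence already in hand = 1.6 × 1.4 × 2.1 = 4.704.
Odds after that evidence = (53/947) × 4.704 = 31164/118375.
Target odds = 0.95/0.05 = 19.
Need 1.4ⁿ ≥ 19 ÷ (31164/118375) = 2249125/31164.
1.4¹² ≈56.6939 falls short of 2249125/31164 but 1.4¹³ ≈79.3715 reaches it, so n = 13.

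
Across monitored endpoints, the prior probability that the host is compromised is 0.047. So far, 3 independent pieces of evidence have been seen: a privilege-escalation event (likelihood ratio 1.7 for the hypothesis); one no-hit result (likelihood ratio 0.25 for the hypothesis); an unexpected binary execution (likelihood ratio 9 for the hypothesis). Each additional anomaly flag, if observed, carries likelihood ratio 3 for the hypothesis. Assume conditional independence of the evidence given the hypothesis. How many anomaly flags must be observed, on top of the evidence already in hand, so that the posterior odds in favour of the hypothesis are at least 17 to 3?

4

Prior odds = 0.047/0.953 = 47/953.
Combined Bayes factor of the evidence already in hand = 1.7 × 0.25 × 9 = 3.825.
Odds after that evidence = (47/953) × 3.825 = 7191/38120.
Target odds = 17/3.
Need 3ⁿ ≥ 17/3 ÷ (7191/38120) = 38120/1269.
3³ = 27 falls short of 38120/1269 but 3⁴ = 81 reaches it, so n = 4.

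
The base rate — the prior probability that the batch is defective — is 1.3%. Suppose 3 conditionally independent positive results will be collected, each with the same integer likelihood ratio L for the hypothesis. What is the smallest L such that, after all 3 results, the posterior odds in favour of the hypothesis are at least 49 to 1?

Prior odds = 0.013/0.987 = 13/987.
Target odds = 49.
Need L³ ≥ 49 ÷ (13/987) = 48363/13.
15³ = 3375 < 48363/13 ≤ 4096 = 16³, so L = 16.

16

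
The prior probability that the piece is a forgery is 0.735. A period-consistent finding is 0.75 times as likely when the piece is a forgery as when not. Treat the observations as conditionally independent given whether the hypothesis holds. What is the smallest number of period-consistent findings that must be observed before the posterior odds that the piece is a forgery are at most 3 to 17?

Prior odds: 0.735 ÷ 0.265 = 147/53.
Likelihood ratio per period-consistent finding = 0.75.
Target odds = 3/17.
Require 0.75ⁿ ≤ 3/17 ÷ (147/53) = 53/833.
0.75⁹ = 19683/262144 is still above 53/833 but 0.75¹⁰ = 59049/1048576 is at or below it, so n = 10.

10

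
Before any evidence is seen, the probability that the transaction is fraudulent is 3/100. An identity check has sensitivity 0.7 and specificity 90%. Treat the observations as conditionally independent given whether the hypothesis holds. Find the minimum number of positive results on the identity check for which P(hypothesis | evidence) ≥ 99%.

5

Prior odds: 0.03 ÷ 0.97 = 3/97.
False-positive rate = 1 − 0.9 = 0.1; likelihood ratio of a positive = 0.7/0.1 = 7.
Target odds: 0.99 ÷ 0.01 = 99.
Need (3/97) × 7ⁿ ≥ 99, i.e. 7ⁿ ≥ 3201.
7⁴ = 2401 falls short of 3201 but 7⁵ = 16807 reaches it, so n = 5.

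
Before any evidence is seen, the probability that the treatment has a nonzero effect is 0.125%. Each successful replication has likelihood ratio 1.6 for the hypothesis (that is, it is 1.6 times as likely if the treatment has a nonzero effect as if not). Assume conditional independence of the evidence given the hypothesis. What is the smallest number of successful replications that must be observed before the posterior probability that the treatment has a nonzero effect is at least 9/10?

19

Prior odds = 0.00125/0.99875 = 1/799.
Likelihood ratio per successful replication = 1.6.
Target posterior odds = 0.9/0.1 = 9.
Need (1/799) × 1.6ⁿ ≥ 9, i.e. 1.6ⁿ ≥ 7191.
1.6¹⁸ ≈4722.37 falls short of 7191 but 1.6¹⁹ ≈7555.79 reaches it, so n = 19.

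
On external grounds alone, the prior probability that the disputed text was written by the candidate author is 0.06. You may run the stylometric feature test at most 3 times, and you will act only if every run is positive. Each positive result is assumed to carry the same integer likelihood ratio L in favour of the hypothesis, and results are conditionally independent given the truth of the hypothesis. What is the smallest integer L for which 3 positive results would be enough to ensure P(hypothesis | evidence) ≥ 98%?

10

Prior odds = 0.06/0.94 = 3/47.
Target odds = 0.98/0.02 = 49.
Need L³ ≥ 49 ÷ (3/47) = 2303/3.
9³ = 729 < 2303/3 ≤ 1000 = 10³, so L = 10.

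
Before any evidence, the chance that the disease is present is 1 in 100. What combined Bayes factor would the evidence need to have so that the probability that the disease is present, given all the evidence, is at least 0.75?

297

Prior odds = 0.01/0.99 = 1/99.
Target odds = 0.75/0.25 = 3.
Required Bayes factor = 3 ÷ (1/99) = 297.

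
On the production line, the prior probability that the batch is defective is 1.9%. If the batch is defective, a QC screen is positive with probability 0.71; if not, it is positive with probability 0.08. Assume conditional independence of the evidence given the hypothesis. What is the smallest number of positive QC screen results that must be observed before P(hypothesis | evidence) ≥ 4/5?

3

Prior odds = 0.019/0.981 = 19/981.
Likelihood ratio of a positive = 0.71/0.08 = 8.875.
Target posterior odds = 0.8/0.2 = 4.
Need (19/981) × 8.875ⁿ ≥ 4, i.e. 8.875ⁿ ≥ 3924/19.
8.875² = 78.765625 falls short of 3924/19 but 8.875³ = 357911/512 reaches it, so n = 3.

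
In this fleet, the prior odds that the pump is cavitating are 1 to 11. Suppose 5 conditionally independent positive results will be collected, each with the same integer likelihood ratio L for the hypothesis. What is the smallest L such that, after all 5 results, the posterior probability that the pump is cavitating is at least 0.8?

3

Prior odds = 1/11.
Target odds = 0.8/0.2 = 4.
Need L⁵ ≥ 4 ÷ (1/11) = 44.
2⁵ = 32 < 44 ≤ 243 = 3⁵, so L = 3.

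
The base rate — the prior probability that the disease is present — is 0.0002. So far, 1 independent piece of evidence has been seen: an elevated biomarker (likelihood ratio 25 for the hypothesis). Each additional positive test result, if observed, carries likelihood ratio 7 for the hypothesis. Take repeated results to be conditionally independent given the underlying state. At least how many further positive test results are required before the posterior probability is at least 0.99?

Prior odds = 0.0002/0.9998 = 1/4999.
Bayes factor of the evidence already in hand = 25.
Odds after that evidence = (1/4999) × 25 = 25/4999.
Target odds = 0.99/0.01 = 99.
Need 7ⁿ ≥ 99 ÷ (25/4999) = 19796.04.
7⁵ = 16807 falls short of 19796.04 but 7⁶ = 117649 reaches it, so n = 6.

6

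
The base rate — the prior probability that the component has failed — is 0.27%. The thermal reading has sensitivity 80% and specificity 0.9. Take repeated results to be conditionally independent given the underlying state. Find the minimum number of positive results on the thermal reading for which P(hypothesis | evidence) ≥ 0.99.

Prior odds: 0.0027 ÷ 0.9973 = 27/9973.
False-positive rate = 1 − 0.9 = 0.1; likelihood ratio of a positive = 0.8/0.1 = 8.
Target odds: 0.99 ÷ 0.01 = 99.
Need (27/9973) × 8ⁿ ≥ 99, i.e. 8ⁿ ≥ 109703/3.
8⁵ = 32768 falls short of 109703/3 but 8⁶ = 262144 reaches it, so n = 6.

6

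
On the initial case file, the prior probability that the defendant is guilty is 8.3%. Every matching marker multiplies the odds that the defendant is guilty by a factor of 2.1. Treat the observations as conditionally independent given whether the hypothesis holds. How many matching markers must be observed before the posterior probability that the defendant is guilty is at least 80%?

6

Prior odds = 0.083/0.917 = 83/917.
Likelihood ratio per matching marker = 2.1.
Target odds: 0.8 ÷ 0.2 = 4.
Need (83/917) × 2.1ⁿ ≥ 4, i.e. 2.1ⁿ ≥ 3668/83.
2.1⁵ = 4084101/100000 falls short of 3668/83 but 2.1⁶ = 85766121/1000000 reaches it, so n = 6.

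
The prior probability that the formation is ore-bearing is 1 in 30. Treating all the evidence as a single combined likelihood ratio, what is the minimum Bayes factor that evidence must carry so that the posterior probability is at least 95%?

551

Prior odds = (1/30)/(29/30) = 1/29.
Target odds = 0.95/0.05 = 19.
Required Bayes factor = 19 ÷ (1/29) = 551.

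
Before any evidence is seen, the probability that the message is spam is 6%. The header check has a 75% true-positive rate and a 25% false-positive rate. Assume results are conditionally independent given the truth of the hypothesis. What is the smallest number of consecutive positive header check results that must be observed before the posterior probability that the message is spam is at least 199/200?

Prior odds = 0.06/0.94 = 3/47.
Likelihood ratio of a positive result = 0.75/0.25 = 3.
Target odds: 0.995 ÷ 0.005 = 199.
Need (3/47) × 3ⁿ ≥ 199, i.e. 3ⁿ ≥ 9353/3.
3⁷ = 2187 falls short of 9353/3 but 3⁸ = 6561 reaches it, so n = 8.

8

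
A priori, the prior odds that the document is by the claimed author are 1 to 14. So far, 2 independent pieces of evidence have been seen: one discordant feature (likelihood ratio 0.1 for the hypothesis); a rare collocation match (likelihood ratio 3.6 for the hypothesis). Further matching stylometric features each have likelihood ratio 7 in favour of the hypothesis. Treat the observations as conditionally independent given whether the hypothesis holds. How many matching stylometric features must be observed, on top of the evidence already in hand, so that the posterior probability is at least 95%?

4

Prior odds = 1/14.
Combined Bayes factor of the evidence already in hand = 0.1 × 3.6 = 0.36.
Odds after that evidence = (1/14) × 0.36 = 9/350.
Target odds = 0.95/0.05 = 19.
Need 7ⁿ ≥ 19 ÷ (9/350) = 6650/9.
7³ = 343 falls short of 6650/9 but 7⁴ = 2401 reaches it, so n = 4.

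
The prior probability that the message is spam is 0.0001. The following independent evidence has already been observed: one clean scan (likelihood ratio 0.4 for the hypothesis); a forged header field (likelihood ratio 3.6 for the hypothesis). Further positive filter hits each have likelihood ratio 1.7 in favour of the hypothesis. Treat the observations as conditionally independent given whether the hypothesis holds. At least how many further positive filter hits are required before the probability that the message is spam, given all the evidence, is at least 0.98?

Prior odds = 0.0001/0.9999 = 1/9999.
Combined Bayes factor of the evidence already in hand = 0.4 × 3.6 = 1.44.
Odds after that evidence = (1/9999) × 1.44 = 4/27775.
Target odds = 0.98/0.02 = 49.
Need 1.7ⁿ ≥ 49 ÷ (4/27775) = 340243.75.
1.7²⁴ ≈339449 falls short of 340243.75 but 1.7²⁵ ≈577063 reaches it, so n = 25.

25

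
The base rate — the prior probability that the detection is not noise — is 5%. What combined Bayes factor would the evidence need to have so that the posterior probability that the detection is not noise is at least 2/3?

38

Prior odds = 0.05/0.95 = 1/19.
Target odds = (2/3)/(1/3) = 2.
Required Bayes factor = 2 ÷ (1/19) = 38.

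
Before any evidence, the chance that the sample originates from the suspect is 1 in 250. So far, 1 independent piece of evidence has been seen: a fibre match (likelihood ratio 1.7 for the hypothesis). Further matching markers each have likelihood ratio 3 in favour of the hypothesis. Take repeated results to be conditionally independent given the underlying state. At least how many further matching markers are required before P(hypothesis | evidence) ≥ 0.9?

7

Prior odds = 0.004/0.996 = 1/249.
Bayes factor of the evidence already in hand = 1.7.
Odds after that evidence = (1/249) × 1.7 = 17/2490.
Target odds = 0.9/0.1 = 9.
Need 3ⁿ ≥ 9 ÷ (17/2490) = 22410/17.
3⁶ = 729 falls short of 22410/17 but 3⁷ = 2187 reaches it, so n = 7.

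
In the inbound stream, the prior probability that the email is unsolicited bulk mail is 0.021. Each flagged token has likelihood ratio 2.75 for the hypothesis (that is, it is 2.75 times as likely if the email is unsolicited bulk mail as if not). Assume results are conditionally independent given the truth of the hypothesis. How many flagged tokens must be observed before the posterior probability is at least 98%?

Prior odds = 0.021/0.979 = 21/979.
Likelihood ratio per flagged token = 2.75.
Target posterior odds = 0.98/0.02 = 49.
Need (21/979) × 2.75ⁿ ≥ 49, i.e. 2.75ⁿ ≥ 6853/3.
2.75⁷ = 19487171/16384 falls short of 6853/3 but 2.75⁸ = 214358881/65536 reaches it, so n = 8.

8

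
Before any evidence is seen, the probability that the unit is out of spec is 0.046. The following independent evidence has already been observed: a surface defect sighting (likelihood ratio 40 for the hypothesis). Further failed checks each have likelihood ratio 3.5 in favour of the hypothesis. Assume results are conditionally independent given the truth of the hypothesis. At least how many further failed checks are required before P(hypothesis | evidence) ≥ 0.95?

2

Prior odds = 0.046/0.954 = 23/477.
Bayes factor of the evidence already in hand = 40.
Odds after that evidence = (23/477) × 40 = 920/477.
Target odds = 0.95/0.05 = 19.
Need 3.5ⁿ ≥ 19 ÷ (920/477) = 9063/920.
3.5¹ = 3.5 falls short of 9063/920 but 3.5² = 12.25 reaches it, so n = 2.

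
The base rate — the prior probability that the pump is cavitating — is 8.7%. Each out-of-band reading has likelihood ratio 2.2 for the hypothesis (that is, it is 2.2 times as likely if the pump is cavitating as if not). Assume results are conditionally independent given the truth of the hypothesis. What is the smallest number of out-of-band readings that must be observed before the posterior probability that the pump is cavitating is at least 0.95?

7

Prior odds: 0.087 ÷ 0.913 = 87/913.
Likelihood ratio per out-of-band reading = 2.2.
Target odds: 0.95 ÷ 0.05 = 19.
Require 2.2ⁿ ≥ 19 ÷ (87/913) = 17347/87.
2.2⁶ = 1771561/15625 falls short of 17347/87 but 2.2⁷ = 19487171/78125 reaches it, so n = 7.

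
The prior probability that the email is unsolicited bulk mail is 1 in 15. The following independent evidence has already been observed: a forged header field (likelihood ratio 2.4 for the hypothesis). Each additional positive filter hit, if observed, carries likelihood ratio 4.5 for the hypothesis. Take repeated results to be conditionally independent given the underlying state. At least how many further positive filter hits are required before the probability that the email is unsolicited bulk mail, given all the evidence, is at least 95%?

4

Prior odds = (1/15)/(14/15) = 1/14.
Bayes factor of the evidence already in hand = 2.4.
Odds after that evidence = (1/14) × 2.4 = 6/35.
Target odds = 0.95/0.05 = 19.
Need 4.5ⁿ ≥ 19 ÷ (6/35) = 665/6.
4.5³ = 91.125 falls short of 665/6 but 4.5⁴ = 410.0625 reaches it, so n = 4.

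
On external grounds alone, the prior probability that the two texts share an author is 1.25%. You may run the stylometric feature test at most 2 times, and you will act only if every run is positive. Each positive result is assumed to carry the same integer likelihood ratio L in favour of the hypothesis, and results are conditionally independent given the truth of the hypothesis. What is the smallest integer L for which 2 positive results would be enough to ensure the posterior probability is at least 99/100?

89

Prior odds = 0.0125/0.9875 = 1/79.
Target odds = 0.99/0.01 = 99.
Need L² ≥ 99 ÷ (1/79) = 7821.
88² = 7744 < 7821 ≤ 7921 = 89², so L = 89.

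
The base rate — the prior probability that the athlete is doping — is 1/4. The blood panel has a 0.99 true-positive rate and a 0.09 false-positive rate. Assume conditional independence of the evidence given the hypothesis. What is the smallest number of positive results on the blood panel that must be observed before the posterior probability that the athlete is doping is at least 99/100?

Prior odds: 0.25 ÷ 0.75 = 1/3.
Likelihood ratio of a positive result = 0.99/0.09 = 11.
Target odds: 0.99 ÷ 0.01 = 99.
Require 11ⁿ ≥ 99 ÷ (1/3) = 297.
11² = 121 falls short of 297 but 11³ = 1331 reaches it, so n = 3.

3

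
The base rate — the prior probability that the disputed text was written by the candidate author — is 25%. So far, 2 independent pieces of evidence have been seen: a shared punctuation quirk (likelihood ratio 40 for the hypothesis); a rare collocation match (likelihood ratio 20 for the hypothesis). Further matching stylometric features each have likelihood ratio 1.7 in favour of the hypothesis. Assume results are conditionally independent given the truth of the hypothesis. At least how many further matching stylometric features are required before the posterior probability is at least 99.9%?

3

Prior odds = 0.25/0.75 = 1/3.
Combined Bayes factor of the evidence already in hand = 40 × 20 = 800.
Odds after that evidence = (1/3) × 800 = 800/3.
Target odds = 0.999/0.001 = 999.
Need 1.7ⁿ ≥ 999 ÷ (800/3) = 3.74625.
1.7² = 2.89 falls short of 3.74625 but 1.7³ = 4.913 reaches it, so n = 3.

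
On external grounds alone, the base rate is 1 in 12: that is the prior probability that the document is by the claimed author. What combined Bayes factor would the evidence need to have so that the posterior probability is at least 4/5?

Prior odds = (1/12)/(11/12) = 1/11.
Target odds = 0.8/0.2 = 4.
Required Bayes factor = 4 ÷ (1/11) = 44.

44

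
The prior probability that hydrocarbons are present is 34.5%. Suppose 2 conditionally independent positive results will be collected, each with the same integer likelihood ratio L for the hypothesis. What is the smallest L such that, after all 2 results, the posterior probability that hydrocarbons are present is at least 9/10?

5

Prior odds = 0.345/0.655 = 69/131.
Target odds = 0.9/0.1 = 9.
Need L² ≥ 9 ÷ (69/131) = 393/23.
4² = 16 < 393/23 ≤ 25 = 5², so L = 5.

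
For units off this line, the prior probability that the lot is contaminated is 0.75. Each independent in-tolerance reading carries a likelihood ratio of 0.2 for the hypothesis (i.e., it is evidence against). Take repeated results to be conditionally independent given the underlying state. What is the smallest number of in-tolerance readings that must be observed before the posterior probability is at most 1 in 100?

4

Prior odds = 0.75/0.25 = 3.
Likelihood ratio per in-tolerance reading = 0.2.
Target posterior odds = 0.01/0.99 = 1/99.
Require 0.2ⁿ ≤ 1/99 ÷ 3 = 1/297.
0.2³ = 0.008 is still above 1/297 but 0.2⁴ = 0.0016 is at or below it, so n = 4.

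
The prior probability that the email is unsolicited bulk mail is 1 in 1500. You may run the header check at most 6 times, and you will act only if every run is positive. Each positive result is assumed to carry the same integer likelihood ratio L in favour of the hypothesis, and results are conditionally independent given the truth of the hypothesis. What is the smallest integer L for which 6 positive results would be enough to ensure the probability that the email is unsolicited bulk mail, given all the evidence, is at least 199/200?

Prior odds = (1/1500)/(1499/1500) = 1/1499.
Target odds = 0.995/0.005 = 199.
Need L⁶ ≥ 199 ÷ (1/1499) = 298301.
8⁶ = 262144 < 298301 ≤ 531441 = 9⁶, so L = 9.

9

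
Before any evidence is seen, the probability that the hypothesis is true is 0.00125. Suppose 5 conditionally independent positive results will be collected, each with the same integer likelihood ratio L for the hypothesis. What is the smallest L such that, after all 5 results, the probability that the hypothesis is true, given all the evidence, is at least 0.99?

10

Prior odds = 0.00125/0.99875 = 1/799.
Target odds = 0.99/0.01 = 99.
Need L⁵ ≥ 99 ÷ (1/799) = 79101.
9⁵ = 59049 < 79101 ≤ 100000 = 10⁵, so L = 10.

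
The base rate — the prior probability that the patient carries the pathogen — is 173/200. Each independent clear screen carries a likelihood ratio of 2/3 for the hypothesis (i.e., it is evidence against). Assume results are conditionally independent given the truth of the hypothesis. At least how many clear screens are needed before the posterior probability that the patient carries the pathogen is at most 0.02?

Prior odds = 0.865/0.135 = 173/27.
Likelihood ratio per clear screen = 2/3.
Target odds: 0.02 ÷ 0.98 = 1/49.
Require (2/3)ⁿ ≤ 1/49 ÷ (173/27) = 27/8477.
(2/3)¹⁴ = 16384/4782969 is still above 27/8477 but (2/3)¹⁵ = 32768/14348907 is at or below it, so n = 15.

15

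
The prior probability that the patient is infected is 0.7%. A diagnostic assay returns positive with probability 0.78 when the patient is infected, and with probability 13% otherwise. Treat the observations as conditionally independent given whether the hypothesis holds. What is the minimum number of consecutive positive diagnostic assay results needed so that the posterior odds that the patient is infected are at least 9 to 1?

Prior odds = 0.007/0.993 = 7/993.
Likelihood ratio of a positive result = 0.78/0.13 = 6.
Target odds = 9.
Need (7/993) × 6ⁿ ≥ 9, i.e. 6ⁿ ≥ 8937/7.
6³ = 216 falls short of 8937/7 but 6⁴ = 1296 reaches it, so n = 4.

4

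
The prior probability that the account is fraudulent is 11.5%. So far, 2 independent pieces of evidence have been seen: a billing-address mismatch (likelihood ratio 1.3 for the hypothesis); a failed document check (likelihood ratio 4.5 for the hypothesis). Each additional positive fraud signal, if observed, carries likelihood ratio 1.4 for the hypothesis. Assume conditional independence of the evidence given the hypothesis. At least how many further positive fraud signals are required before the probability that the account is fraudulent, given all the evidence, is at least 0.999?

22

Prior odds = 0.115/0.885 = 23/177.
Combined Bayes factor of the evidence already in hand = 1.3 × 4.5 = 5.85.
Odds after that evidence = (23/177) × 5.85 = 897/1180.
Target odds = 0.999/0.001 = 999.
Need 1.4ⁿ ≥ 999 ÷ (897/1180) = 392940/299.
1.4²¹ ≈1171.36 falls short of 392940/299 but 1.4²² ≈1639.9 reaches it, so n = 22.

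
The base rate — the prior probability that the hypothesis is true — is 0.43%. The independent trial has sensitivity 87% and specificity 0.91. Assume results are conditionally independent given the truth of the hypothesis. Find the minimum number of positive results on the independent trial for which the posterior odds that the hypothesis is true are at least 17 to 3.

4

Prior odds: 0.0043 ÷ 0.9957 = 43/9957.
False-positive rate = 1 − 0.91 = 0.09; likelihood ratio of a positive = 0.87/0.09 = 29/3.
Target odds = 17/3.
Need (43/9957) × (29/3)ⁿ ≥ 17/3, i.e. (29/3)ⁿ ≥ 56423/43.
(29/3)³ = 24389/27 falls short of 56423/43 but (29/3)⁴ = 707281/81 reaches it, so n = 4.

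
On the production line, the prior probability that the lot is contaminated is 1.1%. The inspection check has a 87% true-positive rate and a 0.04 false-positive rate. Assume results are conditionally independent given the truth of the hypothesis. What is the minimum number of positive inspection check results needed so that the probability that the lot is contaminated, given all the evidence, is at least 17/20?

Prior odds: 0.011 ÷ 0.989 = 11/989.
Likelihood ratio of a positive result = 0.87/0.04 = 21.75.
Target odds: 0.85 ÷ 0.15 = 17/3.
Require 21.75ⁿ ≥ 17/3 ÷ (11/989) = 16813/33.
21.75² = 473.0625 falls short of 16813/33 but 21.75³ = 658503/64 reaches it, so n = 3.

3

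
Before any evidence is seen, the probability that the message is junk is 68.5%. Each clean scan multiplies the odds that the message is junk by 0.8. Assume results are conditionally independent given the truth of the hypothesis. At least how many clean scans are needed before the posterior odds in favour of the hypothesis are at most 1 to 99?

Prior odds: 0.685 ÷ 0.315 = 137/63.
Likelihood ratio per clean scan = 0.8.
Target odds = 1/99.
Require 0.8ⁿ ≤ 1/99 ÷ (137/63) = 7/1507.
0.8²⁴ ≈0.00472237 is still above 7/1507 but 0.8²⁵ ≈0.00377789 is at or below it, so n = 25.

25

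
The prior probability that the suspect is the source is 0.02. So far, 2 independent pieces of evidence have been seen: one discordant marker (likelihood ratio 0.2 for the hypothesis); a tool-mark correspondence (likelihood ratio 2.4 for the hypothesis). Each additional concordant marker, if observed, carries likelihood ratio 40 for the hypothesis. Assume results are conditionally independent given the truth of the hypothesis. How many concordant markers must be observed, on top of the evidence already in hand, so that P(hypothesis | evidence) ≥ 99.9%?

4

Prior odds = 0.02/0.98 = 1/49.
Combined Bayes factor of the evidence already in hand = 0.2 × 2.4 = 0.48.
Odds after that evidence = (1/49) × 0.48 = 12/1225.
Target odds = 0.999/0.001 = 999.
Need 40ⁿ ≥ 999 ÷ (12/1225) = 101981.25.
40³ = 64000 falls short of 101981.25 but 40⁴ = 2560000 reaches it, so n = 4.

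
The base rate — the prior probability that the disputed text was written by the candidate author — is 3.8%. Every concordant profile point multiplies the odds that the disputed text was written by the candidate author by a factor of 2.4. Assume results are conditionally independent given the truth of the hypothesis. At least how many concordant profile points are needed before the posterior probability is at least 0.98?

9

Prior odds: 0.038 ÷ 0.962 = 19/481.
Likelihood ratio per concordant profile point = 2.4.
Target posterior odds = 0.98/0.02 = 49.
Require 2.4ⁿ ≥ 49 ÷ (19/481) = 23569/19.
2.4⁸ = 429981696/390625 falls short of 23569/19 but 2.4⁹ ≈2641.81 reaches it, so n = 9.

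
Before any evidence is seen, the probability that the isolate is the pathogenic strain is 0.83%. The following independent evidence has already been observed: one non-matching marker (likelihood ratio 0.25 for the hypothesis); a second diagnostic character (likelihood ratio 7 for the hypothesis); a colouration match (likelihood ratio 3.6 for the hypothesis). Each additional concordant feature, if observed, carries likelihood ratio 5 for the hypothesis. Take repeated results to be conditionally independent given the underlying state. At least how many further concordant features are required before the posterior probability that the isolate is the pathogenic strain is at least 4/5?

Prior odds = 0.0083/0.9917 = 83/9917.
Combined Bayes factor of the evidence already in hand = 0.25 × 7 × 3.6 = 6.3.
Odds after that evidence = (83/9917) × 6.3 = 5229/99170.
Target odds = 0.8/0.2 = 4.
Need 5ⁿ ≥ 4 ÷ (5229/99170) = 396680/5229.
5² = 25 falls short of 396680/5229 but 5³ = 125 reaches it, so n = 3.

3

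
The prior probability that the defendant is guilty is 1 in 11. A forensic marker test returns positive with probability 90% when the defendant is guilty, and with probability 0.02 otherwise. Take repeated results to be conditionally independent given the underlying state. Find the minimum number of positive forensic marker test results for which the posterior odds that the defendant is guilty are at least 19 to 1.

2

Prior odds = (1/11)/(10/11) = 0.1.
Likelihood ratio of a positive result = 0.9/0.02 = 45.
Target odds = 19.
Need 0.1 × 45ⁿ ≥ 19, i.e. 45ⁿ ≥ 190.
45¹ = 45 falls short of 190 but 45² = 2025 reaches it, so n = 2.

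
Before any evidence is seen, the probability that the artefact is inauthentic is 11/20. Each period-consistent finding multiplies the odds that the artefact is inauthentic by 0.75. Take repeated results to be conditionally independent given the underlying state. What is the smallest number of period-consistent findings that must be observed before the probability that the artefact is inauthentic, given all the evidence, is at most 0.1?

9

Prior odds = 0.55/0.45 = 11/9.
Likelihood ratio per period-consistent finding = 0.75.
Target odds: 0.1 ÷ 0.9 = 1/9.
Need (11/9) × 0.75ⁿ ≤ 1/9, i.e. 0.75ⁿ ≤ 1/11.
0.75⁸ = 6561/65536 is still above 1/11 but 0.75⁹ = 19683/262144 is at or below it, so n = 9.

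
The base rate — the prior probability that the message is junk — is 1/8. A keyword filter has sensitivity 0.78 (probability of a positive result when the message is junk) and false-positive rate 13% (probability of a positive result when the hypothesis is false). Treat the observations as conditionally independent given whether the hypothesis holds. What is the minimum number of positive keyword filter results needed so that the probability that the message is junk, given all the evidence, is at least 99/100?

4

Prior odds = 0.125/0.875 = 1/7.
Likelihood ratio of a positive result = 0.78/0.13 = 6.
Target posterior odds = 0.99/0.01 = 99.
Need (1/7) × 6ⁿ ≥ 99, i.e. 6ⁿ ≥ 693.
6³ = 216 falls short of 693 but 6⁴ = 1296 reaches it, so n = 4.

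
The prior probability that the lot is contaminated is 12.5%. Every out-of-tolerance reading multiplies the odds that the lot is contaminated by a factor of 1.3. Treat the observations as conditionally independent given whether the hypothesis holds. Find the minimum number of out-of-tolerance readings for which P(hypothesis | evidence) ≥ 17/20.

15

Prior odds = 0.125/0.875 = 1/7.
Likelihood ratio per out-of-tolerance reading = 1.3.
Target odds: 0.85 ÷ 0.15 = 17/3.
Require 1.3ⁿ ≥ 17/3 ÷ (1/7) = 119/3.
1.3¹⁴ ≈39.3738 falls short of 119/3 but 1.3¹⁵ ≈51.1859 reaches it, so n = 15.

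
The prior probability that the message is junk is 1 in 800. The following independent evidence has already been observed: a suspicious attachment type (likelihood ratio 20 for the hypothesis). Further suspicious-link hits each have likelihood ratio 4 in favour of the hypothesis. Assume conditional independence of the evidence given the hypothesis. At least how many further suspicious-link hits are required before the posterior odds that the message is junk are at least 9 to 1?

5

Prior odds = 0.00125/0.99875 = 1/799.
Bayes factor of the evidence already in hand = 20.
Odds after that evidence = (1/799) × 20 = 20/799.
Target odds = 9.
Need 4ⁿ ≥ 9 ÷ (20/799) = 359.55.
4⁴ = 256 falls short of 359.55 but 4⁵ = 1024 reaches it, so n = 5.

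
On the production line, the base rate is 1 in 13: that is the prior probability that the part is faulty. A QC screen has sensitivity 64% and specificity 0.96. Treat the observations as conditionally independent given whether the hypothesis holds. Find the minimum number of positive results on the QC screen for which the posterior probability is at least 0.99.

Prior odds = (1/13)/(12/13) = 1/12.
False-positive rate = 1 − 0.96 = 0.04; likelihood ratio of a positive = 0.64/0.04 = 16.
Target odds: 0.99 ÷ 0.01 = 99.
Need (1/12) × 16ⁿ ≥ 99, i.e. 16ⁿ ≥ 1188.
16² = 256 falls short of 1188 but 16³ = 4096 reaches it, so n = 3.

3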